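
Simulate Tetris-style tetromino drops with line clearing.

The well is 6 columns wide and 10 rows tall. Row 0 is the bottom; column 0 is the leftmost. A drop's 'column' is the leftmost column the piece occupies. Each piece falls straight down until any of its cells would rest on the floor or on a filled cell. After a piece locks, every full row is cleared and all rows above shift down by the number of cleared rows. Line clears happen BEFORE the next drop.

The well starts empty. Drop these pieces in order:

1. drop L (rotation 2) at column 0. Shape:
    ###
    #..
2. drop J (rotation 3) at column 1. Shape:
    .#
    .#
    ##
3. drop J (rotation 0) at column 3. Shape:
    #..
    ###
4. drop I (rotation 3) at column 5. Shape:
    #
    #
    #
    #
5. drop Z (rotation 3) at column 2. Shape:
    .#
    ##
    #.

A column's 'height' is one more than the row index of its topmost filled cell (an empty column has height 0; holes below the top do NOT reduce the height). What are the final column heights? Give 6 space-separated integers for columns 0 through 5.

Answer: 2 3 7 8 1 5

Derivation:
Drop 1: L rot2 at col 0 lands with bottom-row=0; cleared 0 line(s) (total 0); column heights now [2 2 2 0 0 0], max=2
Drop 2: J rot3 at col 1 lands with bottom-row=2; cleared 0 line(s) (total 0); column heights now [2 3 5 0 0 0], max=5
Drop 3: J rot0 at col 3 lands with bottom-row=0; cleared 0 line(s) (total 0); column heights now [2 3 5 2 1 1], max=5
Drop 4: I rot3 at col 5 lands with bottom-row=1; cleared 0 line(s) (total 0); column heights now [2 3 5 2 1 5], max=5
Drop 5: Z rot3 at col 2 lands with bottom-row=5; cleared 0 line(s) (total 0); column heights now [2 3 7 8 1 5], max=8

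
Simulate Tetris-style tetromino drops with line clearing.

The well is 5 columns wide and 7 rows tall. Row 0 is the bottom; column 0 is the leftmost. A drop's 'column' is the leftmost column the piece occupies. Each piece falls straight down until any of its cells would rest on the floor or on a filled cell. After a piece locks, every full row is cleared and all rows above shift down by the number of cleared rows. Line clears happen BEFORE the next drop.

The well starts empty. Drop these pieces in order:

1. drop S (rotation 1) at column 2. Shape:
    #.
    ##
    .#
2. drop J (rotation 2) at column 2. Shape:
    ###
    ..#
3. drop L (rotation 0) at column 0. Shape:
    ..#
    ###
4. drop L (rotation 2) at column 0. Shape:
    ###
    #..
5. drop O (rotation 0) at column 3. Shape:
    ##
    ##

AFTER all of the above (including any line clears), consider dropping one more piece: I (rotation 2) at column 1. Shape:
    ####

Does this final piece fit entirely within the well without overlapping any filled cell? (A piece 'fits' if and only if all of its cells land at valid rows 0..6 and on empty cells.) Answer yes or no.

Answer: yes

Derivation:
Drop 1: S rot1 at col 2 lands with bottom-row=0; cleared 0 line(s) (total 0); column heights now [0 0 3 2 0], max=3
Drop 2: J rot2 at col 2 lands with bottom-row=2; cleared 0 line(s) (total 0); column heights now [0 0 4 4 4], max=4
Drop 3: L rot0 at col 0 lands with bottom-row=4; cleared 0 line(s) (total 0); column heights now [5 5 6 4 4], max=6
Drop 4: L rot2 at col 0 lands with bottom-row=5; cleared 0 line(s) (total 0); column heights now [7 7 7 4 4], max=7
Drop 5: O rot0 at col 3 lands with bottom-row=4; cleared 1 line(s) (total 1); column heights now [6 6 6 5 5], max=6
Test piece I rot2 at col 1 (width 4): heights before test = [6 6 6 5 5]; fits = True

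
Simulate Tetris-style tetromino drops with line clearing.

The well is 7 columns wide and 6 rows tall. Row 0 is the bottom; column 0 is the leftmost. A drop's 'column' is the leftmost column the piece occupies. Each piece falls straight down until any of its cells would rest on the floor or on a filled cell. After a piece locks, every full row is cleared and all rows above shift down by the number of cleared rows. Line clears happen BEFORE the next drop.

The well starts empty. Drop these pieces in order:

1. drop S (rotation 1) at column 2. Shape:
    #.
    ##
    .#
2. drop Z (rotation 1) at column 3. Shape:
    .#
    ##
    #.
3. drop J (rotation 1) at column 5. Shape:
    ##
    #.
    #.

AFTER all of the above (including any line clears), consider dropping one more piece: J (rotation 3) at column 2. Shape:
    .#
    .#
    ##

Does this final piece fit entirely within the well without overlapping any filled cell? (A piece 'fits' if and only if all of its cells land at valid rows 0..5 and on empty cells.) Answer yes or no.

Answer: no

Derivation:
Drop 1: S rot1 at col 2 lands with bottom-row=0; cleared 0 line(s) (total 0); column heights now [0 0 3 2 0 0 0], max=3
Drop 2: Z rot1 at col 3 lands with bottom-row=2; cleared 0 line(s) (total 0); column heights now [0 0 3 4 5 0 0], max=5
Drop 3: J rot1 at col 5 lands with bottom-row=0; cleared 0 line(s) (total 0); column heights now [0 0 3 4 5 3 3], max=5
Test piece J rot3 at col 2 (width 2): heights before test = [0 0 3 4 5 3 3]; fits = False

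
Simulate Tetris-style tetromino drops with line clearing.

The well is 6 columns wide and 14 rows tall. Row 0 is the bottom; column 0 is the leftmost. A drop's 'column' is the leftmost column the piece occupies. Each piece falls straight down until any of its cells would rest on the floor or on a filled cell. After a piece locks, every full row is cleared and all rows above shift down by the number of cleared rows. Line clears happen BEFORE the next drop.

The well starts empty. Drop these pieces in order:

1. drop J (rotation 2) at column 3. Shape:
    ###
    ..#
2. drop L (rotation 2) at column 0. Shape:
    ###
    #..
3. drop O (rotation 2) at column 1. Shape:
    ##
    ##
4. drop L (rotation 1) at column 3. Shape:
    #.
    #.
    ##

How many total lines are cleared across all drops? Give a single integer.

Drop 1: J rot2 at col 3 lands with bottom-row=0; cleared 0 line(s) (total 0); column heights now [0 0 0 2 2 2], max=2
Drop 2: L rot2 at col 0 lands with bottom-row=0; cleared 1 line(s) (total 1); column heights now [1 0 0 0 0 1], max=1
Drop 3: O rot2 at col 1 lands with bottom-row=0; cleared 0 line(s) (total 1); column heights now [1 2 2 0 0 1], max=2
Drop 4: L rot1 at col 3 lands with bottom-row=0; cleared 1 line(s) (total 2); column heights now [0 1 1 2 0 0], max=2

Answer: 2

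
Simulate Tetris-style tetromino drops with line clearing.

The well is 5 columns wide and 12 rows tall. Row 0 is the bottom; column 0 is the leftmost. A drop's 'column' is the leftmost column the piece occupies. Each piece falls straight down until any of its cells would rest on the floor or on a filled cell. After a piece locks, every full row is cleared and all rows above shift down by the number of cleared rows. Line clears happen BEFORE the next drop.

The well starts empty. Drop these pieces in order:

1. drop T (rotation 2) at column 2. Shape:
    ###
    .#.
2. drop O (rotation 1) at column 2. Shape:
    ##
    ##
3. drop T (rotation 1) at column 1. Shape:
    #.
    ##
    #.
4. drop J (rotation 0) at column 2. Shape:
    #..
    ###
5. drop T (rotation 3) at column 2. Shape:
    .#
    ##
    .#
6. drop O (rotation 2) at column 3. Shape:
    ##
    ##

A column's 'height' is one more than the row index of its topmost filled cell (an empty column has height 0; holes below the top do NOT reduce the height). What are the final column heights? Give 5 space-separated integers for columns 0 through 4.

Answer: 0 6 8 11 11

Derivation:
Drop 1: T rot2 at col 2 lands with bottom-row=0; cleared 0 line(s) (total 0); column heights now [0 0 2 2 2], max=2
Drop 2: O rot1 at col 2 lands with bottom-row=2; cleared 0 line(s) (total 0); column heights now [0 0 4 4 2], max=4
Drop 3: T rot1 at col 1 lands with bottom-row=3; cleared 0 line(s) (total 0); column heights now [0 6 5 4 2], max=6
Drop 4: J rot0 at col 2 lands with bottom-row=5; cleared 0 line(s) (total 0); column heights now [0 6 7 6 6], max=7
Drop 5: T rot3 at col 2 lands with bottom-row=6; cleared 0 line(s) (total 0); column heights now [0 6 8 9 6], max=9
Drop 6: O rot2 at col 3 lands with bottom-row=9; cleared 0 line(s) (total 0); column heights now [0 6 8 11 11], max=11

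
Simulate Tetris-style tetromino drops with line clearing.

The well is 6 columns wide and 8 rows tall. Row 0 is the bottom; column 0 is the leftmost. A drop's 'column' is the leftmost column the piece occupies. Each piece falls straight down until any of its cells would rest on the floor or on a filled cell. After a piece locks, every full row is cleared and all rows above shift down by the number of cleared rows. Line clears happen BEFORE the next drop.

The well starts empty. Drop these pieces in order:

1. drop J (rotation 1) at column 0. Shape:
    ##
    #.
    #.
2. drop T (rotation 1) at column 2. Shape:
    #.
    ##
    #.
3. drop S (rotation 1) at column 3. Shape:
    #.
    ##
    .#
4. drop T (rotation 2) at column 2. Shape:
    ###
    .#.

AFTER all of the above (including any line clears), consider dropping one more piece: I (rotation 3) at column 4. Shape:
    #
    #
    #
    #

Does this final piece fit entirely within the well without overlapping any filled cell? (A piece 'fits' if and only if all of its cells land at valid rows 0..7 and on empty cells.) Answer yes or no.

Drop 1: J rot1 at col 0 lands with bottom-row=0; cleared 0 line(s) (total 0); column heights now [3 3 0 0 0 0], max=3
Drop 2: T rot1 at col 2 lands with bottom-row=0; cleared 0 line(s) (total 0); column heights now [3 3 3 2 0 0], max=3
Drop 3: S rot1 at col 3 lands with bottom-row=1; cleared 0 line(s) (total 0); column heights now [3 3 3 4 3 0], max=4
Drop 4: T rot2 at col 2 lands with bottom-row=4; cleared 0 line(s) (total 0); column heights now [3 3 6 6 6 0], max=6
Test piece I rot3 at col 4 (width 1): heights before test = [3 3 6 6 6 0]; fits = False

Answer: no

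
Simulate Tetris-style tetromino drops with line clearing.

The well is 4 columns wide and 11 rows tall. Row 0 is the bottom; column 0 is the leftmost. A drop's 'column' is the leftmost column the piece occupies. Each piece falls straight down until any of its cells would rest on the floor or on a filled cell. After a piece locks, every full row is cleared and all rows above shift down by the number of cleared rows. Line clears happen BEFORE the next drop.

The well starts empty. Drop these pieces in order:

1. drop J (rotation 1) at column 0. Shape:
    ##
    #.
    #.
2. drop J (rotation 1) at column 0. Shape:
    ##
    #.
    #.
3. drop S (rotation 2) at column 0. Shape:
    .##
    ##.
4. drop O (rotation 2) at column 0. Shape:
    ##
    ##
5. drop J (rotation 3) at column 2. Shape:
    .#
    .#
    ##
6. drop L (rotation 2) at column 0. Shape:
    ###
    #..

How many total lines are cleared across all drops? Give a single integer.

Answer: 1

Derivation:
Drop 1: J rot1 at col 0 lands with bottom-row=0; cleared 0 line(s) (total 0); column heights now [3 3 0 0], max=3
Drop 2: J rot1 at col 0 lands with bottom-row=3; cleared 0 line(s) (total 0); column heights now [6 6 0 0], max=6
Drop 3: S rot2 at col 0 lands with bottom-row=6; cleared 0 line(s) (total 0); column heights now [7 8 8 0], max=8
Drop 4: O rot2 at col 0 lands with bottom-row=8; cleared 0 line(s) (total 0); column heights now [10 10 8 0], max=10
Drop 5: J rot3 at col 2 lands with bottom-row=8; cleared 1 line(s) (total 1); column heights now [9 9 8 10], max=10
Drop 6: L rot2 at col 0 lands with bottom-row=9; cleared 0 line(s) (total 1); column heights now [11 11 11 10], max=11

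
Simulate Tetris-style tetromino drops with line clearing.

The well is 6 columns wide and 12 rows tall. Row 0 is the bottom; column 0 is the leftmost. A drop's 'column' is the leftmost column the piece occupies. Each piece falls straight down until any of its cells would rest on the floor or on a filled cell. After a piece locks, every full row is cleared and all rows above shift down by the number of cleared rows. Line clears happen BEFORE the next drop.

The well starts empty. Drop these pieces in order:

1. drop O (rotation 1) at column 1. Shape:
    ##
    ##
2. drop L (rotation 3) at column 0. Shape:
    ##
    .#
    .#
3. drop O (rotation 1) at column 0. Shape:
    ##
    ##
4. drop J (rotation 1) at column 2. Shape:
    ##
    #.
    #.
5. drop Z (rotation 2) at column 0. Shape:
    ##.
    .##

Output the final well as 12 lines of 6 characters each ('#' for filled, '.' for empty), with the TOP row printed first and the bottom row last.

Drop 1: O rot1 at col 1 lands with bottom-row=0; cleared 0 line(s) (total 0); column heights now [0 2 2 0 0 0], max=2
Drop 2: L rot3 at col 0 lands with bottom-row=2; cleared 0 line(s) (total 0); column heights now [5 5 2 0 0 0], max=5
Drop 3: O rot1 at col 0 lands with bottom-row=5; cleared 0 line(s) (total 0); column heights now [7 7 2 0 0 0], max=7
Drop 4: J rot1 at col 2 lands with bottom-row=2; cleared 0 line(s) (total 0); column heights now [7 7 5 5 0 0], max=7
Drop 5: Z rot2 at col 0 lands with bottom-row=7; cleared 0 line(s) (total 0); column heights now [9 9 8 5 0 0], max=9

Answer: ......
......
......
##....
.##...
##....
##....
####..
.##...
.##...
.##...
.##...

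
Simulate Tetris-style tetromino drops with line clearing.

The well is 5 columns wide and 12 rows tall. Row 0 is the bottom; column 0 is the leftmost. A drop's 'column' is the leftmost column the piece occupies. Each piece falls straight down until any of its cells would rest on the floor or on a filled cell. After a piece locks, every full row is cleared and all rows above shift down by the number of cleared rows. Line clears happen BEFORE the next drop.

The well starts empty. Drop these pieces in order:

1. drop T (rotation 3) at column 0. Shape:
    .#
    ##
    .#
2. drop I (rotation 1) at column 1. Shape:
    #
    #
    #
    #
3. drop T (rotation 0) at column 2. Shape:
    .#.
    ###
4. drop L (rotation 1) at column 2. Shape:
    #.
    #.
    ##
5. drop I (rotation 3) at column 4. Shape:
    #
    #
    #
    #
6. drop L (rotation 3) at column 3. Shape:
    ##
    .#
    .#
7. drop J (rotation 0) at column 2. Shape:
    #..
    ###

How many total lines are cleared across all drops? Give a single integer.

Drop 1: T rot3 at col 0 lands with bottom-row=0; cleared 0 line(s) (total 0); column heights now [2 3 0 0 0], max=3
Drop 2: I rot1 at col 1 lands with bottom-row=3; cleared 0 line(s) (total 0); column heights now [2 7 0 0 0], max=7
Drop 3: T rot0 at col 2 lands with bottom-row=0; cleared 0 line(s) (total 0); column heights now [2 7 1 2 1], max=7
Drop 4: L rot1 at col 2 lands with bottom-row=2; cleared 0 line(s) (total 0); column heights now [2 7 5 3 1], max=7
Drop 5: I rot3 at col 4 lands with bottom-row=1; cleared 0 line(s) (total 0); column heights now [2 7 5 3 5], max=7
Drop 6: L rot3 at col 3 lands with bottom-row=5; cleared 0 line(s) (total 0); column heights now [2 7 5 8 8], max=8
Drop 7: J rot0 at col 2 lands with bottom-row=8; cleared 0 line(s) (total 0); column heights now [2 7 10 9 9], max=10

Answer: 0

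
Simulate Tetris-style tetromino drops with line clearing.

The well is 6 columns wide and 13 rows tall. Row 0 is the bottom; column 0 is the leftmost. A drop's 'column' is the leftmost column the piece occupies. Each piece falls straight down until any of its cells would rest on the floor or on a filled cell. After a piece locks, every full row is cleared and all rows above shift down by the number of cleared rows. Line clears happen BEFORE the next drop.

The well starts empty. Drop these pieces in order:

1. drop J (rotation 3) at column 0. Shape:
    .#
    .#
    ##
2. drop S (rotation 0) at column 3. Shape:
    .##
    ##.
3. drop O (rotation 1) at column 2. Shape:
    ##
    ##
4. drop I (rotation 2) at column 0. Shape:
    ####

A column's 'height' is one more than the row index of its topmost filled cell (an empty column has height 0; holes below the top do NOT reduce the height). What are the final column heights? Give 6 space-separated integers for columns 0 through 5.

Answer: 4 4 4 4 2 2

Derivation:
Drop 1: J rot3 at col 0 lands with bottom-row=0; cleared 0 line(s) (total 0); column heights now [1 3 0 0 0 0], max=3
Drop 2: S rot0 at col 3 lands with bottom-row=0; cleared 0 line(s) (total 0); column heights now [1 3 0 1 2 2], max=3
Drop 3: O rot1 at col 2 lands with bottom-row=1; cleared 0 line(s) (total 0); column heights now [1 3 3 3 2 2], max=3
Drop 4: I rot2 at col 0 lands with bottom-row=3; cleared 0 line(s) (total 0); column heights now [4 4 4 4 2 2], max=4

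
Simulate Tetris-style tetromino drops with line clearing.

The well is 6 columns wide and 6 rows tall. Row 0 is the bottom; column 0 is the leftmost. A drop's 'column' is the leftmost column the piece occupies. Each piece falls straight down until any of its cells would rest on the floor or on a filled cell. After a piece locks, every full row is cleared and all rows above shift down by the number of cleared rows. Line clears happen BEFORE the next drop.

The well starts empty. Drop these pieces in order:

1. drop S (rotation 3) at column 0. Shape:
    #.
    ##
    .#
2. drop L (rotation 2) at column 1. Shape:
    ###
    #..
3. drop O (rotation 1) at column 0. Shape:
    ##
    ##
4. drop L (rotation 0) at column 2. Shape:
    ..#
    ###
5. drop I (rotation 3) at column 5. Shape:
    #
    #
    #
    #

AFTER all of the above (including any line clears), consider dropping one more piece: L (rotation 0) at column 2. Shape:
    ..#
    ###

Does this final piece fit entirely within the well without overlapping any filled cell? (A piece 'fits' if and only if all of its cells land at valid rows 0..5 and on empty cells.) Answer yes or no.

Answer: no

Derivation:
Drop 1: S rot3 at col 0 lands with bottom-row=0; cleared 0 line(s) (total 0); column heights now [3 2 0 0 0 0], max=3
Drop 2: L rot2 at col 1 lands with bottom-row=2; cleared 0 line(s) (total 0); column heights now [3 4 4 4 0 0], max=4
Drop 3: O rot1 at col 0 lands with bottom-row=4; cleared 0 line(s) (total 0); column heights now [6 6 4 4 0 0], max=6
Drop 4: L rot0 at col 2 lands with bottom-row=4; cleared 0 line(s) (total 0); column heights now [6 6 5 5 6 0], max=6
Drop 5: I rot3 at col 5 lands with bottom-row=0; cleared 0 line(s) (total 0); column heights now [6 6 5 5 6 4], max=6
Test piece L rot0 at col 2 (width 3): heights before test = [6 6 5 5 6 4]; fits = False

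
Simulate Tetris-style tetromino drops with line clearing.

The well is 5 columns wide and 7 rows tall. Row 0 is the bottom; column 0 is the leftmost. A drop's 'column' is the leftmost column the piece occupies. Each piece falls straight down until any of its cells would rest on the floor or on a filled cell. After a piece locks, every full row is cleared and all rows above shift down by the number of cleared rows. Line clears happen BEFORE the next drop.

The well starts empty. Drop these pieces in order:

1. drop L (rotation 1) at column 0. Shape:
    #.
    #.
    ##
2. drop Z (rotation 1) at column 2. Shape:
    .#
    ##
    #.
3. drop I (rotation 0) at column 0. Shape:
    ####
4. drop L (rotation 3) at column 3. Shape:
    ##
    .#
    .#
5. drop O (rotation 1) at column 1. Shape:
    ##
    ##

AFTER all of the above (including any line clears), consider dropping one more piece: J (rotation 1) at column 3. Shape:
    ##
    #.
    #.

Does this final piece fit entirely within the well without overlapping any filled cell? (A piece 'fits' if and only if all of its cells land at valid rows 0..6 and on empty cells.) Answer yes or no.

Answer: yes

Derivation:
Drop 1: L rot1 at col 0 lands with bottom-row=0; cleared 0 line(s) (total 0); column heights now [3 1 0 0 0], max=3
Drop 2: Z rot1 at col 2 lands with bottom-row=0; cleared 0 line(s) (total 0); column heights now [3 1 2 3 0], max=3
Drop 3: I rot0 at col 0 lands with bottom-row=3; cleared 0 line(s) (total 0); column heights now [4 4 4 4 0], max=4
Drop 4: L rot3 at col 3 lands with bottom-row=2; cleared 1 line(s) (total 1); column heights now [3 1 2 4 4], max=4
Drop 5: O rot1 at col 1 lands with bottom-row=2; cleared 1 line(s) (total 2); column heights now [2 3 3 3 3], max=3
Test piece J rot1 at col 3 (width 2): heights before test = [2 3 3 3 3]; fits = True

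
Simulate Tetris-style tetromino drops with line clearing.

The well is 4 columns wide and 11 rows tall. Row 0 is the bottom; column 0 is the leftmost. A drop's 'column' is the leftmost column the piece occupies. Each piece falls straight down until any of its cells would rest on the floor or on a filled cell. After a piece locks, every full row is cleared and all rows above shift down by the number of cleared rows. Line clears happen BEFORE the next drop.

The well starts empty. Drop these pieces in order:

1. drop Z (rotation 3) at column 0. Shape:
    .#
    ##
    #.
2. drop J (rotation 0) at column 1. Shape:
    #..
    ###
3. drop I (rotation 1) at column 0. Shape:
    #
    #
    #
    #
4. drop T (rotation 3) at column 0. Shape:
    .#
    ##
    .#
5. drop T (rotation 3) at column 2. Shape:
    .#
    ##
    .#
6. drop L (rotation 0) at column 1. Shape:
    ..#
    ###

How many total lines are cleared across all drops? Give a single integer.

Answer: 2

Derivation:
Drop 1: Z rot3 at col 0 lands with bottom-row=0; cleared 0 line(s) (total 0); column heights now [2 3 0 0], max=3
Drop 2: J rot0 at col 1 lands with bottom-row=3; cleared 0 line(s) (total 0); column heights now [2 5 4 4], max=5
Drop 3: I rot1 at col 0 lands with bottom-row=2; cleared 1 line(s) (total 1); column heights now [5 4 0 0], max=5
Drop 4: T rot3 at col 0 lands with bottom-row=4; cleared 0 line(s) (total 1); column heights now [6 7 0 0], max=7
Drop 5: T rot3 at col 2 lands with bottom-row=0; cleared 1 line(s) (total 2); column heights now [5 6 0 2], max=6
Drop 6: L rot0 at col 1 lands with bottom-row=6; cleared 0 line(s) (total 2); column heights now [5 7 7 8], max=8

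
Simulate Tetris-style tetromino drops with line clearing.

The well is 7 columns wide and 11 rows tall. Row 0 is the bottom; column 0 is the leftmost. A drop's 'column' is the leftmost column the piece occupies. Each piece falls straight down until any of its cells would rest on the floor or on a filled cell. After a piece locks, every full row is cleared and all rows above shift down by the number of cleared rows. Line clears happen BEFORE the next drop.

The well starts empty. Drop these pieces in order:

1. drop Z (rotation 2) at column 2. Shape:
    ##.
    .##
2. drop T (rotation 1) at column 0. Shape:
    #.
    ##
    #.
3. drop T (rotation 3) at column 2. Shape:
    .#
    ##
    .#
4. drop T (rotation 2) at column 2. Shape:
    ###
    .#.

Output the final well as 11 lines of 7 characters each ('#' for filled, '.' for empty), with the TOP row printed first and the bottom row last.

Answer: .......
.......
.......
.......
..###..
...#...
...#...
..##...
#..#...
####...
#..##..

Derivation:
Drop 1: Z rot2 at col 2 lands with bottom-row=0; cleared 0 line(s) (total 0); column heights now [0 0 2 2 1 0 0], max=2
Drop 2: T rot1 at col 0 lands with bottom-row=0; cleared 0 line(s) (total 0); column heights now [3 2 2 2 1 0 0], max=3
Drop 3: T rot3 at col 2 lands with bottom-row=2; cleared 0 line(s) (total 0); column heights now [3 2 4 5 1 0 0], max=5
Drop 4: T rot2 at col 2 lands with bottom-row=5; cleared 0 line(s) (total 0); column heights now [3 2 7 7 7 0 0], max=7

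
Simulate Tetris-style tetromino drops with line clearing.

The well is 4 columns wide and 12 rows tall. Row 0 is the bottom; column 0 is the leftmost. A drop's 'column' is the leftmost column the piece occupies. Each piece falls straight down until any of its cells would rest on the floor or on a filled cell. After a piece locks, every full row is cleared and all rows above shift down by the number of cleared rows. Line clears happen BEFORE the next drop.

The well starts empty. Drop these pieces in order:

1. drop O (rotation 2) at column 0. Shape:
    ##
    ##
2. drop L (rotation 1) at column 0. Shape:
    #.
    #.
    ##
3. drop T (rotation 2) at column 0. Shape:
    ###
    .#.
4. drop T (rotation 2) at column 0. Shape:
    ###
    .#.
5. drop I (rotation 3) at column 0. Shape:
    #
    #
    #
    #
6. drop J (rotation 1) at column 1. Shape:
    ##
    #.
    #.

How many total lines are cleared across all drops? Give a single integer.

Drop 1: O rot2 at col 0 lands with bottom-row=0; cleared 0 line(s) (total 0); column heights now [2 2 0 0], max=2
Drop 2: L rot1 at col 0 lands with bottom-row=2; cleared 0 line(s) (total 0); column heights now [5 3 0 0], max=5
Drop 3: T rot2 at col 0 lands with bottom-row=4; cleared 0 line(s) (total 0); column heights now [6 6 6 0], max=6
Drop 4: T rot2 at col 0 lands with bottom-row=6; cleared 0 line(s) (total 0); column heights now [8 8 8 0], max=8
Drop 5: I rot3 at col 0 lands with bottom-row=8; cleared 0 line(s) (total 0); column heights now [12 8 8 0], max=12
Drop 6: J rot1 at col 1 lands with bottom-row=8; cleared 0 line(s) (total 0); column heights now [12 11 11 0], max=12

Answer: 0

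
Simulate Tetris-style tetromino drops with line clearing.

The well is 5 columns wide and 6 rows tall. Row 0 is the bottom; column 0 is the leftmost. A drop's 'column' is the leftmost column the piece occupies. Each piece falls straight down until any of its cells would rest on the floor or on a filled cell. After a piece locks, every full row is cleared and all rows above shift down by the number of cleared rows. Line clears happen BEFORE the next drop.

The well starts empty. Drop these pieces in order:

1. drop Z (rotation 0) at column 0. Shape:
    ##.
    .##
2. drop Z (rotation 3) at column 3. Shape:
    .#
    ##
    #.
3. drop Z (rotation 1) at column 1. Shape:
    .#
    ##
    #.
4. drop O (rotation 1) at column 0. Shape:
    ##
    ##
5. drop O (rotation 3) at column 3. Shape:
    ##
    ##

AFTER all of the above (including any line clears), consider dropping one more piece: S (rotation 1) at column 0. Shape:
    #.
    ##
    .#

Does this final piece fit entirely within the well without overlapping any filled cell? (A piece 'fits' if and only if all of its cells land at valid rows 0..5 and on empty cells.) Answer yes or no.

Answer: no

Derivation:
Drop 1: Z rot0 at col 0 lands with bottom-row=0; cleared 0 line(s) (total 0); column heights now [2 2 1 0 0], max=2
Drop 2: Z rot3 at col 3 lands with bottom-row=0; cleared 0 line(s) (total 0); column heights now [2 2 1 2 3], max=3
Drop 3: Z rot1 at col 1 lands with bottom-row=2; cleared 0 line(s) (total 0); column heights now [2 4 5 2 3], max=5
Drop 4: O rot1 at col 0 lands with bottom-row=4; cleared 0 line(s) (total 0); column heights now [6 6 5 2 3], max=6
Drop 5: O rot3 at col 3 lands with bottom-row=3; cleared 1 line(s) (total 1); column heights now [5 5 4 4 4], max=5
Test piece S rot1 at col 0 (width 2): heights before test = [5 5 4 4 4]; fits = False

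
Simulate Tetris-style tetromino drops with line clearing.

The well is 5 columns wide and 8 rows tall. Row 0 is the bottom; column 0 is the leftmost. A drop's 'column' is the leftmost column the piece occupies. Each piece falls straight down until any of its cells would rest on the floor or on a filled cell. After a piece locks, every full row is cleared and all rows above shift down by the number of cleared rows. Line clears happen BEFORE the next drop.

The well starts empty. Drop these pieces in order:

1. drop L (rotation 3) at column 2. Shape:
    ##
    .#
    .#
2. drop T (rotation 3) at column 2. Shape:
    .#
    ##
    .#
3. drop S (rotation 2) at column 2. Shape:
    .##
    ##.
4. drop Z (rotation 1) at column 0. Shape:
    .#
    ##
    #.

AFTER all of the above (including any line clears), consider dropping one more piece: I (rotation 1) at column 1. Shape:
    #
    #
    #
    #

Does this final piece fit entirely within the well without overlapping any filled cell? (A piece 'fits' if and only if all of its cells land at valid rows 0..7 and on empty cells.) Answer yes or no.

Answer: yes

Derivation:
Drop 1: L rot3 at col 2 lands with bottom-row=0; cleared 0 line(s) (total 0); column heights now [0 0 3 3 0], max=3
Drop 2: T rot3 at col 2 lands with bottom-row=3; cleared 0 line(s) (total 0); column heights now [0 0 5 6 0], max=6
Drop 3: S rot2 at col 2 lands with bottom-row=6; cleared 0 line(s) (total 0); column heights now [0 0 7 8 8], max=8
Drop 4: Z rot1 at col 0 lands with bottom-row=0; cleared 0 line(s) (total 0); column heights now [2 3 7 8 8], max=8
Test piece I rot1 at col 1 (width 1): heights before test = [2 3 7 8 8]; fits = True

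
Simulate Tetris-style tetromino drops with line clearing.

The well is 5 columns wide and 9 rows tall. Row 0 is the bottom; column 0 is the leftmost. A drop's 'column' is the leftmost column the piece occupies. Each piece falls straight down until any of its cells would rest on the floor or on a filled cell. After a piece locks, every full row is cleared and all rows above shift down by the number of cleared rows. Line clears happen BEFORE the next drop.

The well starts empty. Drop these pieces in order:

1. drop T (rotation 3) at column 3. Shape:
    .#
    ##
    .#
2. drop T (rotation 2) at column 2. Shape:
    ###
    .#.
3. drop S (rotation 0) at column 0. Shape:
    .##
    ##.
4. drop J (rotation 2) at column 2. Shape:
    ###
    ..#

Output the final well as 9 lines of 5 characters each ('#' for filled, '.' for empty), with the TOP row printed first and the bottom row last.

Drop 1: T rot3 at col 3 lands with bottom-row=0; cleared 0 line(s) (total 0); column heights now [0 0 0 2 3], max=3
Drop 2: T rot2 at col 2 lands with bottom-row=2; cleared 0 line(s) (total 0); column heights now [0 0 4 4 4], max=4
Drop 3: S rot0 at col 0 lands with bottom-row=3; cleared 1 line(s) (total 1); column heights now [0 4 4 3 3], max=4
Drop 4: J rot2 at col 2 lands with bottom-row=3; cleared 0 line(s) (total 1); column heights now [0 4 5 5 5], max=5

Answer: .....
.....
.....
.....
..###
.##.#
...##
...##
....#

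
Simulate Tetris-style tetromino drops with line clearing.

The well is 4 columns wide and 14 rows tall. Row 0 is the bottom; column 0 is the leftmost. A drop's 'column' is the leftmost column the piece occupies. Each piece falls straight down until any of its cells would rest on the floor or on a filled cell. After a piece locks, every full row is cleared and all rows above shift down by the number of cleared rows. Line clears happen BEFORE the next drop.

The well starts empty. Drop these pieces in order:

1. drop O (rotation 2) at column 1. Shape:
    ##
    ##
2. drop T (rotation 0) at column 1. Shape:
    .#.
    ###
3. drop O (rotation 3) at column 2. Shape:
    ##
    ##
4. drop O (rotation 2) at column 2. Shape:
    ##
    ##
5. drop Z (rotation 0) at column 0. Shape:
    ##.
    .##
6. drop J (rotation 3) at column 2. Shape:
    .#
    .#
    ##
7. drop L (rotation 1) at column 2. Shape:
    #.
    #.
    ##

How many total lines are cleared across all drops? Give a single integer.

Drop 1: O rot2 at col 1 lands with bottom-row=0; cleared 0 line(s) (total 0); column heights now [0 2 2 0], max=2
Drop 2: T rot0 at col 1 lands with bottom-row=2; cleared 0 line(s) (total 0); column heights now [0 3 4 3], max=4
Drop 3: O rot3 at col 2 lands with bottom-row=4; cleared 0 line(s) (total 0); column heights now [0 3 6 6], max=6
Drop 4: O rot2 at col 2 lands with bottom-row=6; cleared 0 line(s) (total 0); column heights now [0 3 8 8], max=8
Drop 5: Z rot0 at col 0 lands with bottom-row=8; cleared 0 line(s) (total 0); column heights now [10 10 9 8], max=10
Drop 6: J rot3 at col 2 lands with bottom-row=9; cleared 1 line(s) (total 1); column heights now [0 9 9 11], max=11
Drop 7: L rot1 at col 2 lands with bottom-row=11; cleared 0 line(s) (total 1); column heights now [0 9 14 12], max=14

Answer: 1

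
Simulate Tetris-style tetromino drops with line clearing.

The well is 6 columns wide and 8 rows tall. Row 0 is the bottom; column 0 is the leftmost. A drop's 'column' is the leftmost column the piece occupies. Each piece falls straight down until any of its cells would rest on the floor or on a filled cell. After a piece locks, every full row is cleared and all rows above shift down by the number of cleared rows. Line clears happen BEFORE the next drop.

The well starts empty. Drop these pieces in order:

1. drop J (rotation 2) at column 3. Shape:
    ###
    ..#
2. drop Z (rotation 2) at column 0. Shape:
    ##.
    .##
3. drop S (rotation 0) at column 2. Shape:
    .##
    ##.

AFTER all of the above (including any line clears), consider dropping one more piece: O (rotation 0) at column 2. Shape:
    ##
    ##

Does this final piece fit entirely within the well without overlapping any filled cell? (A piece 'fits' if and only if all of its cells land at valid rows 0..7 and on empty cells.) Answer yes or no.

Drop 1: J rot2 at col 3 lands with bottom-row=0; cleared 0 line(s) (total 0); column heights now [0 0 0 2 2 2], max=2
Drop 2: Z rot2 at col 0 lands with bottom-row=0; cleared 0 line(s) (total 0); column heights now [2 2 1 2 2 2], max=2
Drop 3: S rot0 at col 2 lands with bottom-row=2; cleared 0 line(s) (total 0); column heights now [2 2 3 4 4 2], max=4
Test piece O rot0 at col 2 (width 2): heights before test = [2 2 3 4 4 2]; fits = True

Answer: yes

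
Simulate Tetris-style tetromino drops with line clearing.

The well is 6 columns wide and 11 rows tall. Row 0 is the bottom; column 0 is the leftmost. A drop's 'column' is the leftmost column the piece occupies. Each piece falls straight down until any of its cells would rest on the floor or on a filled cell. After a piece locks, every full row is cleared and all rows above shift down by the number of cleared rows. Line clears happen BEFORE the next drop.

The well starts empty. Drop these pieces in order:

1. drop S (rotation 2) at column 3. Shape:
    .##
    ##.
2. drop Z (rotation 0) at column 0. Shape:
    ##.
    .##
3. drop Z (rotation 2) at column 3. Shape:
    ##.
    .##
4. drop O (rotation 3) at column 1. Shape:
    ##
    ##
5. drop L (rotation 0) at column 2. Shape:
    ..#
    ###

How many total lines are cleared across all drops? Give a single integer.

Answer: 0

Derivation:
Drop 1: S rot2 at col 3 lands with bottom-row=0; cleared 0 line(s) (total 0); column heights now [0 0 0 1 2 2], max=2
Drop 2: Z rot0 at col 0 lands with bottom-row=0; cleared 0 line(s) (total 0); column heights now [2 2 1 1 2 2], max=2
Drop 3: Z rot2 at col 3 lands with bottom-row=2; cleared 0 line(s) (total 0); column heights now [2 2 1 4 4 3], max=4
Drop 4: O rot3 at col 1 lands with bottom-row=2; cleared 0 line(s) (total 0); column heights now [2 4 4 4 4 3], max=4
Drop 5: L rot0 at col 2 lands with bottom-row=4; cleared 0 line(s) (total 0); column heights now [2 4 5 5 6 3], max=6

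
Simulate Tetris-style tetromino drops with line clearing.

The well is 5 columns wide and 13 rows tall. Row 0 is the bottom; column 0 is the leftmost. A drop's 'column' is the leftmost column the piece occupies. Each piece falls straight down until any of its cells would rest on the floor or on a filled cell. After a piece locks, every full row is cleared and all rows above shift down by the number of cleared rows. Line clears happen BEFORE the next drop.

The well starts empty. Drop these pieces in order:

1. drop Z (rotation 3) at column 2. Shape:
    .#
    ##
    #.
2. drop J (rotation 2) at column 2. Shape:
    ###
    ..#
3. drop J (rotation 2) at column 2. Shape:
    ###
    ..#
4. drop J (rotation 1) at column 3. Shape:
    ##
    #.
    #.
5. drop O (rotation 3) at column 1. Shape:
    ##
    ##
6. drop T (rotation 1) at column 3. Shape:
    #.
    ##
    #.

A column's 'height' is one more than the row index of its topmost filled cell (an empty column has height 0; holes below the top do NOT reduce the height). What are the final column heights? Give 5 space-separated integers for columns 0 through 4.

Answer: 0 8 8 12 11

Derivation:
Drop 1: Z rot3 at col 2 lands with bottom-row=0; cleared 0 line(s) (total 0); column heights now [0 0 2 3 0], max=3
Drop 2: J rot2 at col 2 lands with bottom-row=2; cleared 0 line(s) (total 0); column heights now [0 0 4 4 4], max=4
Drop 3: J rot2 at col 2 lands with bottom-row=4; cleared 0 line(s) (total 0); column heights now [0 0 6 6 6], max=6
Drop 4: J rot1 at col 3 lands with bottom-row=6; cleared 0 line(s) (total 0); column heights now [0 0 6 9 9], max=9
Drop 5: O rot3 at col 1 lands with bottom-row=6; cleared 0 line(s) (total 0); column heights now [0 8 8 9 9], max=9
Drop 6: T rot1 at col 3 lands with bottom-row=9; cleared 0 line(s) (total 0); column heights now [0 8 8 12 11], max=12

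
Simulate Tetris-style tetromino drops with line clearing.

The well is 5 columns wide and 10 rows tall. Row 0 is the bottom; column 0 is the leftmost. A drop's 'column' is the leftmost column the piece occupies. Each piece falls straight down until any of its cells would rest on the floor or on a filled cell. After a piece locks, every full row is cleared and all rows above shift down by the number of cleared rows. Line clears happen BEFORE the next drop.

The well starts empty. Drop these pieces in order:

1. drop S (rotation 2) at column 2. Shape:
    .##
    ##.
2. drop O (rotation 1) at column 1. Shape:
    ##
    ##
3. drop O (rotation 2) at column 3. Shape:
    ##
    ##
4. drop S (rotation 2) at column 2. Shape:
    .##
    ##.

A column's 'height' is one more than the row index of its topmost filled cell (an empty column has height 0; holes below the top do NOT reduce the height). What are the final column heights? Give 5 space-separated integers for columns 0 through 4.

Answer: 0 3 5 6 6

Derivation:
Drop 1: S rot2 at col 2 lands with bottom-row=0; cleared 0 line(s) (total 0); column heights now [0 0 1 2 2], max=2
Drop 2: O rot1 at col 1 lands with bottom-row=1; cleared 0 line(s) (total 0); column heights now [0 3 3 2 2], max=3
Drop 3: O rot2 at col 3 lands with bottom-row=2; cleared 0 line(s) (total 0); column heights now [0 3 3 4 4], max=4
Drop 4: S rot2 at col 2 lands with bottom-row=4; cleared 0 line(s) (total 0); column heights now [0 3 5 6 6], max=6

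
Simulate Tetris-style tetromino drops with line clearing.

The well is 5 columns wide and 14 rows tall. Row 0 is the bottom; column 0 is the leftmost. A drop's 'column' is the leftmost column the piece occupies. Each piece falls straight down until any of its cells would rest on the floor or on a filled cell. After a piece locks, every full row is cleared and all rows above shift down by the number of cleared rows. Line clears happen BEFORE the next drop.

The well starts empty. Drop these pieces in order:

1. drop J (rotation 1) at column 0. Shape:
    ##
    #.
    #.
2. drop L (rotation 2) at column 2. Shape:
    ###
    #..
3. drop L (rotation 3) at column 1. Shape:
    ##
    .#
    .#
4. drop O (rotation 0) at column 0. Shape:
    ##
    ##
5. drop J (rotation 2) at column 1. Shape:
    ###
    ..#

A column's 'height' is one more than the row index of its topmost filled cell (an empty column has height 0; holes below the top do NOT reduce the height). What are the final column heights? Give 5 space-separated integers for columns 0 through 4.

Answer: 7 8 8 8 2

Derivation:
Drop 1: J rot1 at col 0 lands with bottom-row=0; cleared 0 line(s) (total 0); column heights now [3 3 0 0 0], max=3
Drop 2: L rot2 at col 2 lands with bottom-row=0; cleared 0 line(s) (total 0); column heights now [3 3 2 2 2], max=3
Drop 3: L rot3 at col 1 lands with bottom-row=2; cleared 0 line(s) (total 0); column heights now [3 5 5 2 2], max=5
Drop 4: O rot0 at col 0 lands with bottom-row=5; cleared 0 line(s) (total 0); column heights now [7 7 5 2 2], max=7
Drop 5: J rot2 at col 1 lands with bottom-row=6; cleared 0 line(s) (total 0); column heights now [7 8 8 8 2], max=8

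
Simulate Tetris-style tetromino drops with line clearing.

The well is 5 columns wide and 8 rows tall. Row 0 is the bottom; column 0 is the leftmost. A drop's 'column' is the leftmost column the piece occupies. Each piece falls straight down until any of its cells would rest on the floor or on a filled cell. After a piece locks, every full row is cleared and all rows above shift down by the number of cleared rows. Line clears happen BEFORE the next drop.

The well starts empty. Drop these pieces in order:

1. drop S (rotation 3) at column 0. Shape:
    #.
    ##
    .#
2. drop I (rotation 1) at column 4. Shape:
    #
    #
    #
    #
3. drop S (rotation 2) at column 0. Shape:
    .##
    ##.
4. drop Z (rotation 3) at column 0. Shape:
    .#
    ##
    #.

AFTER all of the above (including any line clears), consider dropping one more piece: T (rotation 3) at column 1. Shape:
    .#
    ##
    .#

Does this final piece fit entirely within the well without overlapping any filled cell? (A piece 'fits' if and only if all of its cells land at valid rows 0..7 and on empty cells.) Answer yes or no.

Drop 1: S rot3 at col 0 lands with bottom-row=0; cleared 0 line(s) (total 0); column heights now [3 2 0 0 0], max=3
Drop 2: I rot1 at col 4 lands with bottom-row=0; cleared 0 line(s) (total 0); column heights now [3 2 0 0 4], max=4
Drop 3: S rot2 at col 0 lands with bottom-row=3; cleared 0 line(s) (total 0); column heights now [4 5 5 0 4], max=5
Drop 4: Z rot3 at col 0 lands with bottom-row=4; cleared 0 line(s) (total 0); column heights now [6 7 5 0 4], max=7
Test piece T rot3 at col 1 (width 2): heights before test = [6 7 5 0 4]; fits = False

Answer: no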